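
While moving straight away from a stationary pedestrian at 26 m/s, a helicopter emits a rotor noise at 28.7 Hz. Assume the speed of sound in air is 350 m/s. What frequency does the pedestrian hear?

With the source moving away from a stationary observer, f' = f · v/(v + v_s).
f' = 28.7 × 350/(350 + 26) = 28.7 × 350/376 ≈ 26.7 Hz.

26.7 Hz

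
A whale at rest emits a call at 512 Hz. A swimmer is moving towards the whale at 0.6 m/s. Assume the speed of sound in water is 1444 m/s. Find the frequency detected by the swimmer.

Moving observer, stationary source: f' = f · (v + v_o)/v.
f' = 512 × (1444 + 0.6)/1444 = 512 × 1444.6/1444 ≈ 512 Hz.

512 Hz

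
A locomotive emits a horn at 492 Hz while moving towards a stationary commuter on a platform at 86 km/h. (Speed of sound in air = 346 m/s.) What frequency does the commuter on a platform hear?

86 km/h = 23.89 m/s.
Moving source, stationary observer: f' = f · v/(v − v_s) since the source is approaching.
f' = 492 × 346/(346 − 23.89) = 492 × 346/322.1 ≈ 528 Hz.

528 Hz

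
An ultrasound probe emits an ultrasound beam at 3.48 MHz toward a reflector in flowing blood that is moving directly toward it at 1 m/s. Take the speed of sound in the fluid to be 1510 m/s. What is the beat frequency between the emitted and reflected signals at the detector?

The reflector in flowing blood first receives the wave as a moving observer: f₁ = f₀ · (v + u)/v = 3.48 × (1510 + 1)/1510 ≈ 3.48230 MHz.
The reflection then acts as a moving source: f₂ = f₁ · v/(v − u) ≈ 3.48461 MHz.
Beat frequency (with f₀ = 3480000 Hz): |f₂ − f₀| = 2u·f₀/(v − u) = 2 × 1 × 3480000/1509 ≈ 4612 Hz.

4612 Hz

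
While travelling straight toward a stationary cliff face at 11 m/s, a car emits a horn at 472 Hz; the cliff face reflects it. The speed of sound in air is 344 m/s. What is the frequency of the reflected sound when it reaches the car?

The cliff face receives the sound from a moving source: f₁ = f₀ · v/(v − v_e) = 472 × 344/333 ≈ 488 Hz.
On the return leg the car is a moving observer: f₂ = f₁ · (v + v_e)/v = 488 × 355/344 ≈ 503 Hz.
Equivalently f₂ = f₀ · (v + v_e)/(v − v_e).

503 Hz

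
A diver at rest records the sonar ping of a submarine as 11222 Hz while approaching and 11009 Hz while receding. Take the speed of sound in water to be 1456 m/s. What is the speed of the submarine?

14.0 m/s

f₁/f₂ = (v + v_s)/(v − v_s), so v_s = v · (f₁ − f₂)/(f₁ + f₂).
v_s = 1456 × (11222 − 11009)/(11222 + 11009) = 1456 × 213/22231 ≈ 14.0 m/s.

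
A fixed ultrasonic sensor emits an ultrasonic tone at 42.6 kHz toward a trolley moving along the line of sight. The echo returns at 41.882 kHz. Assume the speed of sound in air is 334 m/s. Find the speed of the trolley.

Double Doppler shift off a moving reflector: f₂ = f₀ · (v + u)/(v − u) (u > 0 toward emitter).
Rearranging, u = v · (f₂ − f₀)/(f₂ + f₀) = 334 × -0.718/84.482 ≈ -2.84 m/s.
So the trolley is moving at 2.84 m/s away from the emitter.

2.84 m/s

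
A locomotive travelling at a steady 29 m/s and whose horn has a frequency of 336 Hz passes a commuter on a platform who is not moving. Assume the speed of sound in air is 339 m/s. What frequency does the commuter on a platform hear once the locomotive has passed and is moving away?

310 Hz

Receding: f₂ = f · v/(v + v_s) = 336 × 339/368 ≈ 310 Hz.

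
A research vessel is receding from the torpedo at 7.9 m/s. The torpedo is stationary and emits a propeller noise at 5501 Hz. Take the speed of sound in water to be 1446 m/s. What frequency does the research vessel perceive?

Only the observer moves, away from the source, so f' = f · (v − v_o)/v.
f' = 5501 × (1446 − 7.9)/1446 = 5501 × 1438.1/1446 ≈ 5471 Hz.

5471 Hz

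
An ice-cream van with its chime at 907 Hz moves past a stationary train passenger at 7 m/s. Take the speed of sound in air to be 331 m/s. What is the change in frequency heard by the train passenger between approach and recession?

Approaching: f₁ = f · v/(v − v_s) = 907 × 331/324 ≈ 926.6 Hz.
Receding: f₂ = f · v/(v + v_s) = 907 × 331/338 ≈ 888.2 Hz.
Drop: f₁ − f₂ = 2f·v·v_s/(v² − v_s²) = 2 × 907 × 331 × 7/(331² − 7²) ≈ 38.4 Hz.

38.4 Hz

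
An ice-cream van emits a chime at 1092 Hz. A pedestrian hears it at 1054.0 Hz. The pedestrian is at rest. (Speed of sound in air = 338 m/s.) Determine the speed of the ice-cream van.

f' < f, so the ice-cream van is receding.
f' = f · v/(v + v_s) ⇒ v_s = v · |1 − f/f'|.
v_s = 338 × |1 − 1092/1054.0| = 338 × 0.03605 ≈ 12.2 m/s.

12.2 m/s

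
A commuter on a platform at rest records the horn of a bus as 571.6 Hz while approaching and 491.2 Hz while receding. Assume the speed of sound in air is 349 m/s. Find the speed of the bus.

26 m/s

f₁/f₂ = (v + v_s)/(v − v_s), so v_s = v · (f₁ − f₂)/(f₁ + f₂).
v_s = 349 × (571.6 − 491.2)/(571.6 + 491.2) = 349 × 80.4/1062.8 ≈ 26 m/s.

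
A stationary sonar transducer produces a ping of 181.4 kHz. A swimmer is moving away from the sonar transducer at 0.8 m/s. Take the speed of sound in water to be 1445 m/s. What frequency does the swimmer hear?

Only the observer moves, away from the source, so f' = f · (v − v_o)/v.
f' = 181.4 × (1445 − 0.8)/1445 = 181.4 × 1444.2/1445 ≈ 181.3 kHz.

181.3 kHz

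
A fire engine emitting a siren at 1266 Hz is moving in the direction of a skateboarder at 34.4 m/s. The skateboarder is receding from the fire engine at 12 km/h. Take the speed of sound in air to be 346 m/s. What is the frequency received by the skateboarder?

12 km/h = 3.333 m/s.
With source approaching and observer receding, f' = f · (v − v_o)/(v − v_s).
f' = 1266 × (346 − 3.333)/(346 − 34.4) = 1266 × 342.67/311.6 ≈ 1392 Hz.

1392 Hz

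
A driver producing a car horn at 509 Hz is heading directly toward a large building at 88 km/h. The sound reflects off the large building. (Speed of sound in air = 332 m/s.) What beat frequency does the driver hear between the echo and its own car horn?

81 Hz

88 km/h = 24.44 m/s.
The large building receives the sound from a moving source: f₁ = f₀ · v/(v − v_e) = 509 × 332/307.56 ≈ 549.5 Hz.
On the return leg the driver is a moving observer: f₂ = f₁ · (v + v_e)/v = 549.5 × 356.44/332 ≈ 589.9 Hz.
Beat against the emitted tone: |f₂ − f₀| = 2v_e·f₀/(v − v_e) = 2 × 24.44 × 509/307.56 ≈ 81 Hz.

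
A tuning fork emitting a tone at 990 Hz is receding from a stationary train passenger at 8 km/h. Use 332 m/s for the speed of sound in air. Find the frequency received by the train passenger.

983 Hz

8 km/h = 2.222 m/s.
With the source moving away from a stationary observer, f' = f · v/(v + v_s).
f' = 990 × 332/(332 + 2.222) = 990 × 332/334.2 ≈ 983 Hz.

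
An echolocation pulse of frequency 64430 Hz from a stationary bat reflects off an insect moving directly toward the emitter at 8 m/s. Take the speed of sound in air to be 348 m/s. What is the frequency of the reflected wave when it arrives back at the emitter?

67462 Hz

At the insect (a moving observer), f₁ = f₀ · (v + u)/v = 64430 × 356/348 ≈ 65911 Hz.
The reflection then acts as a moving source: f₂ = f₁ · v/(v − u) ≈ 67462 Hz.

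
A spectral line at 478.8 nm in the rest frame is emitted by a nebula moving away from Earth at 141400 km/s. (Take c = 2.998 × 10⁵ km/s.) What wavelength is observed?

β = v/c = 141400/299800 = 0.4716.
Relativistic Doppler for wavelength: λ' = λ₀ · √((1 + β)/(1 − β)).
λ' = 478.8 × √(1.4716/0.5284) = 478.8 × 1.66894 ≈ 799.1 nm.

799.1 nm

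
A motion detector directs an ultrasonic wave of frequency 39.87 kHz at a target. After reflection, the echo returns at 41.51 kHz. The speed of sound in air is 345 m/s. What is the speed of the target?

7.0 m/s

Double Doppler shift off a moving reflector: f₂ = f₀ · (v + u)/(v − u) (u > 0 toward emitter).
Rearranging, u = v · (f₂ − f₀)/(f₂ + f₀) = 345 × 1.64/81.38 ≈ 7.0 m/s.
So the target is moving at 7.0 m/s toward the emitter.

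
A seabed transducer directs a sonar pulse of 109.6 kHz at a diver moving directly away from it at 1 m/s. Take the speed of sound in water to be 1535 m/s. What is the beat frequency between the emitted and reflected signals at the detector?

143 Hz

The diver first receives the wave as a moving observer: f₁ = f₀ · (v − u)/v = 109.6 × (1535 − 1)/1535 ≈ 109.5286 kHz.
On reflection it acts as a source moving away from the stationary detector: f₂ = f₁ · v/(v + u) = 109.5286 × 1535/1536 ≈ 109.4573 kHz.
Equivalently f₂ = f₀ · (v − u)/(v + u).
Beat frequency (with f₀ = 109600 Hz): |f₂ − f₀| = 2u·f₀/(v + u) = 2 × 1 × 109600/1536 ≈ 143 Hz.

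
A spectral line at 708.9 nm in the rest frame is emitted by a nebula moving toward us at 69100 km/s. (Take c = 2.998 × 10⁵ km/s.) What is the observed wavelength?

β = v/c = 69100/299800 = 0.2305.
Relativistic Doppler for wavelength: λ' = λ₀ · √((1 − β)/(1 + β)).
λ' = 708.9 × √(0.7695/1.2305) = 708.9 × 0.79081 ≈ 560.6 nm.

560.6 nm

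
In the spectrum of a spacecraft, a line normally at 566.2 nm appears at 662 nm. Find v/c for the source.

λ'/λ₀ = 1.1692 > 1 (redshift), so the source is receding.
λ'/λ₀ = √((1 + β)/(1 − β)) for a receding source ⇒ β = (r² − 1)/(r² + 1) with r = λ'/λ₀.
β = (1.3670 − 1)/(1.3670 + 1) ≈ 0.155.

0.155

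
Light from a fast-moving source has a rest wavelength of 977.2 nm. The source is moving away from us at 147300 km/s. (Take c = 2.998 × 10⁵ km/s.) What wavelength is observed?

1673.2 nm

β = v/c = 147300/299800 = 0.4913.
Relativistic Doppler for wavelength: λ' = λ₀ · √((1 + β)/(1 − β)).
λ' = 977.2 × √(1.4913/0.5087) = 977.2 × 1.71225 ≈ 1673.2 nm.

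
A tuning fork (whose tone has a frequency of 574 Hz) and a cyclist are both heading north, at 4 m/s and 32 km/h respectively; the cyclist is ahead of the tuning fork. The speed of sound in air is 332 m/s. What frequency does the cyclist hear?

32 km/h = 8.889 m/s.
The cyclist is ahead, so the tuning fork is moving toward it while the cyclist is moving away from the tuning fork.
With source approaching and observer receding, f' = f · (v − v_o)/(v − v_s).
f' = 574 × (332 − 8.889)/(332 − 4) = 574 × 323.11/328 ≈ 565 Hz.

565 Hz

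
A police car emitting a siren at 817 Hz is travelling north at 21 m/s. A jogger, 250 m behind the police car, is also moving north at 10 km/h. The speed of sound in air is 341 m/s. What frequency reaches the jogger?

10 km/h = 2.778 m/s.
The jogger is behind, so the police car is moving away from it while the jogger is moving toward the police car.
With source receding and observer approaching, f' = f · (v + v_o)/(v + v_s).
f' = 817 × (341 + 2.778)/(341 + 21) = 817 × 343.78/362 ≈ 776 Hz.

776 Hz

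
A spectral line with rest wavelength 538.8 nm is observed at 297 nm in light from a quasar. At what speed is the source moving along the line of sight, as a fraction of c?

0.534

λ'/λ₀ = 0.5512 < 1 (blueshift), so the source is approaching.
λ'/λ₀ = √((1 − β)/(1 + β)) for an approaching source ⇒ β = (1 − r²)/(1 + r²) with r = λ'/λ₀.
β = (1 − 0.3038)/(1 + 0.3038) ≈ 0.534.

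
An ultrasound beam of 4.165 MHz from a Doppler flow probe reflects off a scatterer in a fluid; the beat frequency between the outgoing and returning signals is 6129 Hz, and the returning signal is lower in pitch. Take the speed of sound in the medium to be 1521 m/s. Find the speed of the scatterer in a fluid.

Double Doppler shift off a moving reflector: f₂ = f₀ · (v + u)/(v − u) (u > 0 toward emitter).
Returning signal is lower, so f₂ = f₀ − Δf = 4165000 − 6129 = 4158871 Hz.
Rearranging, u = v · (f₂ − f₀)/(f₂ + f₀) = 1521 × -6129/8323871 ≈ -1.12 m/s.
So the scatterer in a fluid is moving at 1.12 m/s away from the emitter.

1.12 m/s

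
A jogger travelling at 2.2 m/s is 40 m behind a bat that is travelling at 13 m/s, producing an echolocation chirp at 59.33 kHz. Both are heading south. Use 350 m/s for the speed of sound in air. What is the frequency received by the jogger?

The jogger is behind, so the bat is moving away from it while the jogger is moving toward the bat.
General Doppler shift: f' = f · (v + v_o)/(v + v_s).
f' = 59.33 × (350 + 2.2)/(350 + 13) = 59.33 × 352.2/363 ≈ 57.6 kHz.

57.6 kHz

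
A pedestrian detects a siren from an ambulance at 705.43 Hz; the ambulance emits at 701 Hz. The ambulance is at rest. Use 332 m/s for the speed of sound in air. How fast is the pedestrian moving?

2.10 m/s

f' > f, so the pedestrian is approaching.
f' = f · (v + v_o)/v ⇒ v_o = v · |f'/f − 1|.
v_o = 332 × |705.43/701 − 1| = 332 × 0.00632 ≈ 2.10 m/s.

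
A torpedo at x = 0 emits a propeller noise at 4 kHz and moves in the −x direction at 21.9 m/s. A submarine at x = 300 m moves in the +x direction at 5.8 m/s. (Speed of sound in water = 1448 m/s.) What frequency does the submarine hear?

The observer lies on the +x side, so the source is heading away from the observer and the observer is heading away from the source.
Both move, so f' = f · (v − v_o)/(v + v_s).
f' = 4 × (1448 − 5.8)/(1448 + 21.9) = 4 × 1442.2/1469.9 ≈ 3.92 kHz.

3.92 kHz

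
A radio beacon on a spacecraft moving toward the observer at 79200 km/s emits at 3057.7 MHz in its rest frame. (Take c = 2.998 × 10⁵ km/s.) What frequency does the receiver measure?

4007.9 MHz

β = v/c = 79200/299800 = 0.2642.
Relativistic Doppler for frequency: f' = f₀ · √((1 + β)/(1 − β)).
f' = 3057.7 × √(1.2642/0.7358) = 3057.7 × 1.31074 ≈ 4007.9 MHz.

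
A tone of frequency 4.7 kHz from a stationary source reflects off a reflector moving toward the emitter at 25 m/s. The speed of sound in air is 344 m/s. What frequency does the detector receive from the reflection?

5.44 kHz

The reflector first receives the wave as a moving observer: f₁ = f₀ · (v + u)/v = 4.7 × (344 + 25)/344 ≈ 5.04 kHz.
On reflection it acts as a source moving toward the stationary detector: f₂ = f₁ · v/(v − u) = 5.04 × 344/319 ≈ 5.44 kHz.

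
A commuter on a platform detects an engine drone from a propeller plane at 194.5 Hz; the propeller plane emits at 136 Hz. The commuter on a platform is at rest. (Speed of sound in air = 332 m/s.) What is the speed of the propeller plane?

f' > f, so the propeller plane is approaching.
f' = f · v/(v − v_s) ⇒ v_s = v · |1 − f/f'|.
v_s = 332 × |1 − 136/194.5| = 332 × 0.3008 ≈ 100 m/s.

100 m/s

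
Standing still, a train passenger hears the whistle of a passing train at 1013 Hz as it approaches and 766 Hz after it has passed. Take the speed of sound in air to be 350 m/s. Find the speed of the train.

f₁/f₂ = (v + v_s)/(v − v_s), so v_s = v · (f₁ − f₂)/(f₁ + f₂).
v_s = 350 × (1013 − 766)/(1013 + 766) = 350 × 247/1779 ≈ 49 m/s.

49 m/s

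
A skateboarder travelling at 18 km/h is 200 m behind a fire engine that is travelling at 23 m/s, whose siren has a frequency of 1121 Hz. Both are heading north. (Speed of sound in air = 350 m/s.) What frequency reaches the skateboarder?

1067 Hz

18 km/h = 5 m/s.
The skateboarder is behind, so the fire engine is moving away from it while the skateboarder is moving toward the fire engine.
General Doppler shift: f' = f · (v + v_o)/(v + v_s).
f' = 1121 × (350 + 5)/(350 + 23) = 1121 × 355/373 ≈ 1067 Hz.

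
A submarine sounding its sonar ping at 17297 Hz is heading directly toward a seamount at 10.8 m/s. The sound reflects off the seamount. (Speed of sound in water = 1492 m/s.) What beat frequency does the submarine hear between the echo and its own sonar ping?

252 Hz

The seamount receives the sound from a moving source: f₁ = f₀ · v/(v − v_e) = 17297 × 1492/1481.2 ≈ 17423 Hz.
On the return leg the submarine is a moving observer: f₂ = f₁ · (v + v_e)/v = 17423 × 1502.8/1492 ≈ 17549 Hz.
Equivalently f₂ = f₀ · (v + v_e)/(v − v_e).
Beat against the emitted tone: |f₂ − f₀| = 2v_e·f₀/(v − v_e) = 2 × 10.8 × 17297/1481.2 ≈ 252 Hz.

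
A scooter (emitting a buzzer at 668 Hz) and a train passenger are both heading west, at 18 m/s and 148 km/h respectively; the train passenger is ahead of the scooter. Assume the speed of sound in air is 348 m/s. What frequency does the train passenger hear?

621 Hz

148 km/h = 41.11 m/s.
The train passenger is ahead, so the scooter is moving toward it while the train passenger is moving away from the scooter.
Both move, so f' = f · (v − v_o)/(v − v_s).
f' = 668 × (348 − 41.11)/(348 − 18) = 668 × 306.89/330 ≈ 621 Hz.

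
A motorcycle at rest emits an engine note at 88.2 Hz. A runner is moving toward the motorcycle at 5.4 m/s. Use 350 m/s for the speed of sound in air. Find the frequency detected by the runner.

90 Hz

Only the observer moves, toward the source, so f' = f · (v + v_o)/v.
f' = 88.2 × (350 + 5.4)/350 = 88.2 × 355.4/350 ≈ 90 Hz.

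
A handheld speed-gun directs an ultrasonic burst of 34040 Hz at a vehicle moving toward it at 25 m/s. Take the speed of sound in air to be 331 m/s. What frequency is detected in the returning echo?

At the vehicle (a moving observer), f₁ = f₀ · (v + u)/v = 34040 × 356/331 ≈ 36611 Hz.
The reflection then acts as a moving source: f₂ = f₁ · v/(v − u) ≈ 39602 Hz.
Equivalently f₂ = f₀ · (v + u)/(v − u).

39602 Hz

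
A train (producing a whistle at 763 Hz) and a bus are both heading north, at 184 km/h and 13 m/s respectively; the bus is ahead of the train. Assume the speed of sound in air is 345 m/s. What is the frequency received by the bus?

862 Hz

184 km/h = 51.11 m/s.
The bus is ahead, so the train is moving toward it while the bus is moving away from the train.
With source approaching and observer receding, f' = f · (v − v_o)/(v − v_s).
f' = 763 × (345 − 13)/(345 − 51.11) = 763 × 332/293.89 ≈ 862 Hz.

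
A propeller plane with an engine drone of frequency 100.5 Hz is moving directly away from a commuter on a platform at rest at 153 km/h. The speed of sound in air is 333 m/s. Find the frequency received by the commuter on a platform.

89 Hz

153 km/h = 42.5 m/s.
Only the source moves, away from the listener, so f' = f · v/(v + v_s).
f' = 100.5 × 333/(333 + 42.5) = 100.5 × 333/375.5 ≈ 89 Hz.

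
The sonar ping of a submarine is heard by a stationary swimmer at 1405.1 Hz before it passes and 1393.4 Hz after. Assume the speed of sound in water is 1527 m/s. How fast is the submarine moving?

6.4 m/s

f₁/f₂ = (v + v_s)/(v − v_s), so v_s = v · (f₁ − f₂)/(f₁ + f₂).
v_s = 1527 × (1405.1 − 1393.4)/(1405.1 + 1393.4) = 1527 × 11.7/2798.5 ≈ 6.4 m/s.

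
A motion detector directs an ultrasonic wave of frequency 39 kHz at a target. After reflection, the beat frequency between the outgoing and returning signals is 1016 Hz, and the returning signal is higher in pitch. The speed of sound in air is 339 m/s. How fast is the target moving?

4.4 m/s

Double Doppler shift off a moving reflector: f₂ = f₀ · (v + u)/(v − u) (u > 0 toward emitter).
Returning signal is higher, so f₂ = f₀ + Δf = 39000 + 1016 = 40016 Hz.
Rearranging, u = v · (f₂ − f₀)/(f₂ + f₀) = 339 × 1016/79016 ≈ 4.4 m/s.
So the target is moving at 4.4 m/s toward the emitter.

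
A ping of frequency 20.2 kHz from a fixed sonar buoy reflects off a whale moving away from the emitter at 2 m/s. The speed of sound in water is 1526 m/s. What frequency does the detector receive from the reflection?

At the whale (a moving observer), f₁ = f₀ · (v − u)/v = 20.2 × 1524/1526 ≈ 20.2 kHz.
The reflection then acts as a moving source: f₂ = f₁ · v/(v + u) ≈ 20.1 kHz.

20.1 kHz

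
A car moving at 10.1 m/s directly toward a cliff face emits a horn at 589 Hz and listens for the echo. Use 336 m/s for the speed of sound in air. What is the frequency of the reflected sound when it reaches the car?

The cliff face receives the sound from a moving source: f₁ = f₀ · v/(v − v_e) = 589 × 336/325.9 ≈ 607 Hz.
On the return leg the car is a moving observer: f₂ = f₁ · (v + v_e)/v = 607 × 346.1/336 ≈ 626 Hz.
Equivalently f₂ = f₀ · (v + v_e)/(v − v_e).

626 Hz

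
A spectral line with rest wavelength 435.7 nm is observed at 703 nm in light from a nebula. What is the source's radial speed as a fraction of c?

λ'/λ₀ = 1.6135 > 1 (redshift), so the source is receding.
λ'/λ₀ = √((1 + β)/(1 − β)) for a receding source ⇒ β = (r² − 1)/(r² + 1) with r = λ'/λ₀.
β = (2.6034 − 1)/(2.6034 + 1) ≈ 0.445.

0.445c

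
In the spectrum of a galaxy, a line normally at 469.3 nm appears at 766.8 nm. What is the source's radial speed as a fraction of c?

0.455

λ'/λ₀ = 1.6339 > 1 (redshift), so the source is receding.
λ'/λ₀ = √((1 + β)/(1 − β)) for a receding source ⇒ β = (r² − 1)/(r² + 1) with r = λ'/λ₀.
β = (2.6697 − 1)/(2.6697 + 1) ≈ 0.455.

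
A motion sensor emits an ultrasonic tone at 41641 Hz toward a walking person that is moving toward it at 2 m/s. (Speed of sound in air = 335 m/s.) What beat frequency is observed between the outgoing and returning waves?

500 Hz

The walking person first receives the wave as a moving observer: f₁ = f₀ · (v + u)/v = 41641 × (335 + 2)/335 ≈ 41890 Hz.
On reflection it acts as a source moving toward the stationary detector: f₂ = f₁ · v/(v − u) = 41890 × 335/333 ≈ 42141 Hz.
Beat frequency: |f₂ − f₀| = 2u·f₀/(v − u) = 2 × 2 × 41641/333 ≈ 500 Hz.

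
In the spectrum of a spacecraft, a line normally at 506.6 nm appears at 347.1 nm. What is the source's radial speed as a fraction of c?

λ'/λ₀ = 0.6852 < 1 (blueshift), so the source is approaching.
λ'/λ₀ = √((1 − β)/(1 + β)) for an approaching source ⇒ β = (1 − r²)/(1 + r²) with r = λ'/λ₀.
β = (1 − 0.4694)/(1 + 0.4694) ≈ 0.361.

0.361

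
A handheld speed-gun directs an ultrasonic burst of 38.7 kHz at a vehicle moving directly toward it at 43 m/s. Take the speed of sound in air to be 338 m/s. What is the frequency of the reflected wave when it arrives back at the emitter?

50.0 kHz

The vehicle first receives the wave as a moving observer: f₁ = f₀ · (v + u)/v = 38.7 × (338 + 43)/338 ≈ 43.6 kHz.
The reflection then acts as a moving source: f₂ = f₁ · v/(v − u) ≈ 50.0 kHz.
Equivalently f₂ = f₀ · (v + u)/(v − u).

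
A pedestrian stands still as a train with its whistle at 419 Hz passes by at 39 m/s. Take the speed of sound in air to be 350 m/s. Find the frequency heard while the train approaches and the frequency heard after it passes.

472 Hz approaching; 377 Hz receding

Approaching: f₁ = f · v/(v − v_s) = 419 × 350/311 ≈ 472 Hz.
Receding: f₂ = f · v/(v + v_s) = 419 × 350/389 ≈ 377 Hz.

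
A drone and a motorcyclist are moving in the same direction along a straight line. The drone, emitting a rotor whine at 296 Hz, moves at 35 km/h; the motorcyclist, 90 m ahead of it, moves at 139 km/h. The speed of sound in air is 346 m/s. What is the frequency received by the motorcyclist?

271 Hz

35 km/h = 9.722 m/s; 139 km/h = 38.61 m/s.
The motorcyclist is ahead, so the drone is moving toward it while the motorcyclist is moving away from the drone.
Both move, so f' = f · (v − v_o)/(v − v_s).
f' = 296 × (346 − 38.61)/(346 − 9.722) = 296 × 307.39/336.28 ≈ 271 Hz.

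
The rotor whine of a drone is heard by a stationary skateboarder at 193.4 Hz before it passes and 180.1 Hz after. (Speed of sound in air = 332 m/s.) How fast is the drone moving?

f₁/f₂ = (v + v_s)/(v − v_s), so v_s = v · (f₁ − f₂)/(f₁ + f₂).
v_s = 332 × (193.4 − 180.1)/(193.4 + 180.1) = 332 × 13.3/373.5 ≈ 11.8 m/s.

11.8 m/s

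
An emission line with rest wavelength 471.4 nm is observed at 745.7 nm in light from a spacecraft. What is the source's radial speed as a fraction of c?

0.429

λ'/λ₀ = 1.5819 > 1 (redshift), so the source is receding.
λ'/λ₀ = √((1 + β)/(1 − β)) for a receding source ⇒ β = (r² − 1)/(r² + 1) with r = λ'/λ₀.
β = (2.5024 − 1)/(2.5024 + 1) ≈ 0.429.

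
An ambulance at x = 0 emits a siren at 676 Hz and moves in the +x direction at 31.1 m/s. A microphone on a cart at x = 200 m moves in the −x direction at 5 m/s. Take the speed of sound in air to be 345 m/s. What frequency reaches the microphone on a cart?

754 Hz

The observer lies on the +x side, so the source is heading toward the observer and the observer is heading toward the source.
With source approaching and observer approaching, f' = f · (v + v_o)/(v − v_s).
f' = 676 × (345 + 5)/(345 − 31.1) = 676 × 350/313.9 ≈ 754 Hz.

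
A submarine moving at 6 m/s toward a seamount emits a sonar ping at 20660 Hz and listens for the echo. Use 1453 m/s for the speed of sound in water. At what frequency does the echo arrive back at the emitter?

The seamount receives the sound from a moving source: f₁ = f₀ · v/(v − v_e) = 20660 × 1453/1447 ≈ 20746 Hz.
On the return leg the submarine is a moving observer: f₂ = f₁ · (v + v_e)/v = 20746 × 1459/1453 ≈ 20831 Hz.
Equivalently f₂ = f₀ · (v + v_e)/(v − v_e).

20831 Hz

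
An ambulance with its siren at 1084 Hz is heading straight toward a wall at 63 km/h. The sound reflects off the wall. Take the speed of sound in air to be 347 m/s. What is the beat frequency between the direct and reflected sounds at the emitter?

115 Hz

63 km/h = 17.5 m/s.
The wall receives the sound from a moving source: f₁ = f₀ · v/(v − v_e) = 1084 × 347/329.5 ≈ 1141.6 Hz.
On the return leg the ambulance is a moving observer: f₂ = f₁ · (v + v_e)/v = 1141.6 × 364.5/347 ≈ 1199.1 Hz.
Equivalently f₂ = f₀ · (v + v_e)/(v − v_e).
Beat against the emitted tone: |f₂ − f₀| = 2v_e·f₀/(v − v_e) = 2 × 17.5 × 1084/329.5 ≈ 115 Hz.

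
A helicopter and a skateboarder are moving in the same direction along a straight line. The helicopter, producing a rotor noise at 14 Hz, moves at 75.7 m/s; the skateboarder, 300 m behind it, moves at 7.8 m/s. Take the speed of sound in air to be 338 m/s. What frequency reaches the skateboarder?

The skateboarder is behind, so the helicopter is moving away from it while the skateboarder is moving toward the helicopter.
General Doppler shift: f' = f · (v + v_o)/(v + v_s).
f' = 14 × (338 + 7.8)/(338 + 75.7) = 14 × 345.8/413.7 ≈ 11.7 Hz.

11.7 Hz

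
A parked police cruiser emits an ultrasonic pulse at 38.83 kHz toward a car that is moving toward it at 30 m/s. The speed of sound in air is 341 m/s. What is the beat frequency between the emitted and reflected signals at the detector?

7491 Hz

At the car (a moving observer), f₁ = f₀ · (v + u)/v = 38.83 × 371/341 ≈ 42.25 kHz.
On reflection it acts as a source moving toward the stationary detector: f₂ = f₁ · v/(v − u) = 42.25 × 341/311 ≈ 46.32 kHz.
Equivalently f₂ = f₀ · (v + u)/(v − u).
Beat frequency (with f₀ = 38830 Hz): |f₂ − f₀| = 2u·f₀/(v − u) = 2 × 30 × 38830/311 ≈ 7491 Hz.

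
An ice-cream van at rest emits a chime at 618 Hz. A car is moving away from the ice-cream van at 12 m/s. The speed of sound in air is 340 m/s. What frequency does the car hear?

Moving observer, stationary source: f' = f · (v − v_o)/v.
f' = 618 × (340 − 12)/340 = 618 × 328/340 ≈ 596 Hz.

596 Hz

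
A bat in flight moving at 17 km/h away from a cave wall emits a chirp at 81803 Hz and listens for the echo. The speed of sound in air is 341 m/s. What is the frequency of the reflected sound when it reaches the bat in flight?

79568 Hz

17 km/h = 4.722 m/s.
The cave wall receives the sound from a moving source: f₁ = f₀ · v/(v + v_e) = 81803 × 341/345.72 ≈ 80686 Hz.
On the return leg the bat in flight is a moving observer: f₂ = f₁ · (v − v_e)/v = 80686 × 336.28/341 ≈ 79568 Hz.
Equivalently f₂ = f₀ · (v − v_e)/(v + v_e).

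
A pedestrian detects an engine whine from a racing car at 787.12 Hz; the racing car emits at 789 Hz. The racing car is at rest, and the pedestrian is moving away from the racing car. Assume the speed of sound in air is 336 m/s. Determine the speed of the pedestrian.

0.80 m/s

f' = f · (v − v_o)/v ⇒ v_o = v · |f'/f − 1|.
v_o = 336 × |787.12/789 − 1| = 336 × 0.002383 ≈ 0.80 m/s.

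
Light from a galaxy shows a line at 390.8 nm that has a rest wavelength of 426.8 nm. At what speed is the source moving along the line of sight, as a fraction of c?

λ'/λ₀ = 0.9157 < 1 (blueshift), so the source is approaching.
λ'/λ₀ = √((1 − β)/(1 + β)) for an approaching source ⇒ β = (1 − r²)/(1 + r²) with r = λ'/λ₀.
β = (1 − 0.8384)/(1 + 0.8384) ≈ 0.088.

0.088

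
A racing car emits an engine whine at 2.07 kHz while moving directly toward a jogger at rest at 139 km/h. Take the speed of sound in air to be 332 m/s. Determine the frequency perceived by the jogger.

2.34 kHz

139 km/h = 38.61 m/s.
With the source moving toward a stationary observer, f' = f · v/(v − v_s).
f' = 2.07 × 332/(332 − 38.61) = 2.07 × 332/293.4 ≈ 2.34 kHz.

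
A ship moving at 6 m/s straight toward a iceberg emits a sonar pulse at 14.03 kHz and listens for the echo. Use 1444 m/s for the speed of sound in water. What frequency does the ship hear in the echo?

The iceberg receives the sound from a moving source: f₁ = f₀ · v/(v − v_e) = 14.03 × 1444/1438 ≈ 14.09 kHz.
On the return leg the ship is a moving observer: f₂ = f₁ · (v + v_e)/v = 14.09 × 1450/1444 ≈ 14.15 kHz.
Equivalently f₂ = f₀ · (v + v_e)/(v − v_e).

14.15 kHz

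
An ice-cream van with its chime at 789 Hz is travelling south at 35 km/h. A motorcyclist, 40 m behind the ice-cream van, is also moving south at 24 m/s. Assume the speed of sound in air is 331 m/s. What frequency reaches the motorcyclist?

35 km/h = 9.722 m/s.
The motorcyclist is behind, so the ice-cream van is moving away from it while the motorcyclist is moving toward the ice-cream van.
Both move, so f' = f · (v + v_o)/(v + v_s).
f' = 789 × (331 + 24)/(331 + 9.722) = 789 × 355/340.72 ≈ 822 Hz.

822 Hz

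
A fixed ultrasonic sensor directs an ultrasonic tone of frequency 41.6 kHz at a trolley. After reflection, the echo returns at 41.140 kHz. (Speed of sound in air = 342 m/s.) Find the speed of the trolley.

1.90 m/s

Double Doppler shift off a moving reflector: f₂ = f₀ · (v + u)/(v − u) (u > 0 toward emitter).
Rearranging, u = v · (f₂ − f₀)/(f₂ + f₀) = 342 × -0.460/82.740 ≈ -1.90 m/s.
So the trolley is moving at 1.90 m/s away from the emitter.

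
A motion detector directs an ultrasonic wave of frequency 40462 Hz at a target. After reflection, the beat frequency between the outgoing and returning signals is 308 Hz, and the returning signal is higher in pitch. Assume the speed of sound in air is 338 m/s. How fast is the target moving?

Double Doppler shift off a moving reflector: f₂ = f₀ · (v + u)/(v − u) (u > 0 toward emitter).
Returning signal is higher, so f₂ = f₀ + Δf = 40462 + 308 = 40770 Hz.
Rearranging, u = v · (f₂ − f₀)/(f₂ + f₀) = 338 × 308/81232 ≈ 1.28 m/s.
So the target is moving at 1.28 m/s toward the emitter.

1.28 m/s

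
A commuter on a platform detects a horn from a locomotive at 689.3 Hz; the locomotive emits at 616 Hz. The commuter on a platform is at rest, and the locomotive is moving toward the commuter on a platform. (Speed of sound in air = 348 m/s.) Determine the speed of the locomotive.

f' = f · v/(v − v_s) ⇒ v_s = v · |1 − f/f'|.
v_s = 348 × |1 − 616/689.3| = 348 × 0.1063 ≈ 37 m/s.

37 m/s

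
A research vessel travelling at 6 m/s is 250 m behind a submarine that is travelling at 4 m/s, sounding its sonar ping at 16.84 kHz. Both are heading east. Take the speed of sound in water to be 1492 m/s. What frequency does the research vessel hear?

16.86 kHz

The research vessel is behind, so the submarine is moving away from it while the research vessel is moving toward the submarine.
Both move, so f' = f · (v + v_o)/(v + v_s).
f' = 16.84 × (1492 + 6)/(1492 + 4) = 16.84 × 1498/1496 ≈ 16.86 kHz.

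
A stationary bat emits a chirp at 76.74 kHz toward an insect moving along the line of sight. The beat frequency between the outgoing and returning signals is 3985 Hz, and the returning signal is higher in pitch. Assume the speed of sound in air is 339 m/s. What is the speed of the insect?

Double Doppler shift off a moving reflector: f₂ = f₀ · (v + u)/(v − u) (u > 0 toward emitter).
Returning signal is higher, so f₂ = f₀ + Δf = 76740 + 3985 = 80725 Hz.
Rearranging, u = v · (f₂ − f₀)/(f₂ + f₀) = 339 × 3985/157465 ≈ 8.6 m/s.
So the insect is moving at 8.6 m/s toward the emitter.

8.6 m/s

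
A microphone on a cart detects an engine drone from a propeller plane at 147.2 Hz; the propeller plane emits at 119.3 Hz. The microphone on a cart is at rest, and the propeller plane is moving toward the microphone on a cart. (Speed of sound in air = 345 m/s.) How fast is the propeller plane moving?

f' = f · v/(v − v_s) ⇒ v_s = v · |1 − f/f'|.
v_s = 345 × |1 − 119.3/147.2| = 345 × 0.1895 ≈ 65 m/s.

65 m/s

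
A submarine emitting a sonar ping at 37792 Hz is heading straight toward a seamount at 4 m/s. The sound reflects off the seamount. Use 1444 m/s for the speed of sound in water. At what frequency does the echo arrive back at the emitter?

38002 Hz

The seamount receives the sound from a moving source: f₁ = f₀ · v/(v − v_e) = 37792 × 1444/1440 ≈ 37897 Hz.
On the return leg the submarine is a moving observer: f₂ = f₁ · (v + v_e)/v = 37897 × 1448/1444 ≈ 38002 Hz.
Equivalently f₂ = f₀ · (v + v_e)/(v − v_e).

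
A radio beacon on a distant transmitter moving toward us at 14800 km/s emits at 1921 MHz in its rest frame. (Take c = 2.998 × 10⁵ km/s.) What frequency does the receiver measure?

2018.3 MHz

β = v/c = 14800/299800 = 0.0494.
Relativistic Doppler for frequency: f' = f₀ · √((1 + β)/(1 − β)).
f' = 1921 × √(1.0494/0.9506) = 1921 × 1.05065 ≈ 2018.3 MHz.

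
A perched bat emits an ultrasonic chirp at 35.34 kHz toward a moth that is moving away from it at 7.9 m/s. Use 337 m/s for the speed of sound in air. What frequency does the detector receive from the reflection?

At the moth (a moving observer), f₁ = f₀ · (v − u)/v = 35.34 × 329.1/337 ≈ 34.5 kHz.
On reflection it acts as a source moving away from the stationary detector: f₂ = f₁ · v/(v + u) = 34.5 × 337/344.9 ≈ 33.7 kHz.

33.7 kHz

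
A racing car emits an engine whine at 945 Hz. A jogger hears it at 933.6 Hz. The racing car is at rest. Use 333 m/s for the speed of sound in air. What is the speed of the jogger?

f' < f, so the jogger is receding.
f' = f · (v − v_o)/v ⇒ v_o = v · |f'/f − 1|.
v_o = 333 × |933.6/945 − 1| = 333 × 0.01206 ≈ 4.0 m/s.

4.0 m/s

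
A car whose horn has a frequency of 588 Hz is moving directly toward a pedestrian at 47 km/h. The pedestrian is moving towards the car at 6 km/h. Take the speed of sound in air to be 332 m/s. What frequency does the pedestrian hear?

47 km/h = 13.06 m/s; 6 km/h = 1.667 m/s.
With source approaching and observer approaching, f' = f · (v + v_o)/(v − v_s).
f' = 588 × (332 + 1.667)/(332 − 13.06) = 588 × 333.67/318.94 ≈ 615 Hz.

615 Hz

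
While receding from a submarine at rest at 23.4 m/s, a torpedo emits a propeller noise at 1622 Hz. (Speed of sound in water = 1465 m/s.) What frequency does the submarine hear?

With the source moving away from a stationary observer, f' = f · v/(v + v_s).
f' = 1622 × 1465/(1465 + 23.4) = 1622 × 1465/1488 ≈ 1596 Hz.

1596 Hz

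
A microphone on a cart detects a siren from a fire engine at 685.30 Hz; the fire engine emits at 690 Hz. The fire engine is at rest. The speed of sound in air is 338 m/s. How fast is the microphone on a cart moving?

f' < f, so the microphone on a cart is receding.
f' = f · (v − v_o)/v ⇒ v_o = v · |f'/f − 1|.
v_o = 338 × |685.30/690 − 1| = 338 × 0.006812 ≈ 2.30 m/s.

2.30 m/s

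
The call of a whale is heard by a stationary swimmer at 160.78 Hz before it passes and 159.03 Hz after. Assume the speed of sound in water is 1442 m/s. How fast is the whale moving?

7.9 m/s

f₁/f₂ = (v + v_s)/(v − v_s), so v_s = v · (f₁ − f₂)/(f₁ + f₂).
v_s = 1442 × (160.78 − 159.03)/(160.78 + 159.03) = 1442 × 1.75/319.81 ≈ 7.9 m/s.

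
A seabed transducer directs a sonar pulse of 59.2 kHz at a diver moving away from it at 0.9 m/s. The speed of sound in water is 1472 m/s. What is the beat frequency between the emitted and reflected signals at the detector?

72 Hz

The diver first receives the wave as a moving observer: f₁ = f₀ · (v − u)/v = 59.2 × (1472 − 0.9)/1472 ≈ 59.1638 kHz.
On reflection it acts as a source moving away from the stationary detector: f₂ = f₁ · v/(v + u) = 59.1638 × 1472/1472.9 ≈ 59.1277 kHz.
Beat frequency (with f₀ = 59200 Hz): |f₂ − f₀| = 2u·f₀/(v + u) = 2 × 0.9 × 59200/1472.9 ≈ 72 Hz.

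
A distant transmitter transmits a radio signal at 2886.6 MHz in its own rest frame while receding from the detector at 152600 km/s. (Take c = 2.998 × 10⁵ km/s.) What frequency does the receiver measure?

1646.6 MHz

β = v/c = 152600/299800 = 0.5090.
Relativistic Doppler for frequency: f' = f₀ · √((1 − β)/(1 + β)).
f' = 2886.6 × √(0.4910/1.5090) = 2886.6 × 0.57042 ≈ 1646.6 MHz.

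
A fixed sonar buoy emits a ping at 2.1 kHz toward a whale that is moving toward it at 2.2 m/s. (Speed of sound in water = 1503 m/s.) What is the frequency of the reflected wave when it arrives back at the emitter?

At the whale (a moving observer), f₁ = f₀ · (v + u)/v = 2.1 × 1505.2/1503 ≈ 2.10 kHz.
On reflection it acts as a source moving toward the stationary detector: f₂ = f₁ · v/(v − u) = 2.10 × 1503/1500.8 ≈ 2.11 kHz.
Equivalently f₂ = f₀ · (v + u)/(v − u).

2.11 kHz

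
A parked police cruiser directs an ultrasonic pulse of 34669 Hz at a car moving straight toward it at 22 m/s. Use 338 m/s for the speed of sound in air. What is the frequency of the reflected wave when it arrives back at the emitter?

39496 Hz

At the car (a moving observer), f₁ = f₀ · (v + u)/v = 34669 × 360/338 ≈ 36926 Hz.
The reflection then acts as a moving source: f₂ = f₁ · v/(v − u) ≈ 39496 Hz.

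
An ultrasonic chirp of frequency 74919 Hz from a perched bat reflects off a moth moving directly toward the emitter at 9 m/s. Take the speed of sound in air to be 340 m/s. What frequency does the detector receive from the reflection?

78993 Hz

The moth first receives the wave as a moving observer: f₁ = f₀ · (v + u)/v = 74919 × (340 + 9)/340 ≈ 76902 Hz.
On reflection it acts as a source moving toward the stationary detector: f₂ = f₁ · v/(v − u) = 76902 × 340/331 ≈ 78993 Hz.
Equivalently f₂ = f₀ · (v + u)/(v − u).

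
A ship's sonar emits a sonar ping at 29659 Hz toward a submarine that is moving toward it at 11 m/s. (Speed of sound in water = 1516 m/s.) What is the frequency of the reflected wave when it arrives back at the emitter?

At the submarine (a moving observer), f₁ = f₀ · (v + u)/v = 29659 × 1527/1516 ≈ 29874 Hz.
The reflection then acts as a moving source: f₂ = f₁ · v/(v − u) ≈ 30093 Hz.

30093 Hz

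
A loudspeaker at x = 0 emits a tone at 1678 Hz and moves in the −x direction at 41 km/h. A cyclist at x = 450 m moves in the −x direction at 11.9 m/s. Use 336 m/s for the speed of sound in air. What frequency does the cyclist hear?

1680 Hz

41 km/h = 11.39 m/s.
The observer lies on the +x side, so the source is heading away from the observer and the observer is heading toward the source.
With source receding and observer approaching, f' = f · (v + v_o)/(v + v_s).
f' = 1678 × (336 + 11.9)/(336 + 11.39) = 1678 × 347.9/347.39 ≈ 1680 Hz.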